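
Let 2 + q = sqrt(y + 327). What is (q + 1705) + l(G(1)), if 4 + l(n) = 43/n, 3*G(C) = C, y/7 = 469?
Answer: 1828 + 19*sqrt(10) ≈ 1888.1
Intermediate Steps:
y = 3283 (y = 7*469 = 3283)
G(C) = C/3
l(n) = -4 + 43/n
q = -2 + 19*sqrt(10) (q = -2 + sqrt(3283 + 327) = -2 + sqrt(3610) = -2 + 19*sqrt(10) ≈ 58.083)
(q + 1705) + l(G(1)) = ((-2 + 19*sqrt(10)) + 1705) + (-4 + 43/(((1/3)*1))) = (1703 + 19*sqrt(10)) + (-4 + 43/(1/3)) = (1703 + 19*sqrt(10)) + (-4 + 43*3) = (1703 + 19*sqrt(10)) + (-4 + 129) = (1703 + 19*sqrt(10)) + 125 = 1828 + 19*sqrt(10)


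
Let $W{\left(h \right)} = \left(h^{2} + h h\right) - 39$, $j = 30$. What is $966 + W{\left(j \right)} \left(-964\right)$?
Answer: $-1696638$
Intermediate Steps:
$W{\left(h \right)} = -39 + 2 h^{2}$ ($W{\left(h \right)} = \left(h^{2} + h^{2}\right) - 39 = 2 h^{2} - 39 = -39 + 2 h^{2}$)
$966 + W{\left(j \right)} \left(-964\right) = 966 + \left(-39 + 2 \cdot 30^{2}\right) \left(-964\right) = 966 + \left(-39 + 2 \cdot 900\right) \left(-964\right) = 966 + \left(-39 + 1800\right) \left(-964\right) = 966 + 1761 \left(-964\right) = 966 - 1697604 = -1696638$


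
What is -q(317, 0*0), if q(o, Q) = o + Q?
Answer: -317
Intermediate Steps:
q(o, Q) = Q + o
-q(317, 0*0) = -(0*0 + 317) = -(0 + 317) = -1*317 = -317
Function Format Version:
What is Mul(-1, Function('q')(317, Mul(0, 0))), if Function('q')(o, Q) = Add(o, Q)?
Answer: -317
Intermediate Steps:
Function('q')(o, Q) = Add(Q, o)
Mul(-1, Function('q')(317, Mul(0, 0))) = Mul(-1, Add(Mul(0, 0), 317)) = Mul(-1, Add(0, 317)) = Mul(-1, 317) = -317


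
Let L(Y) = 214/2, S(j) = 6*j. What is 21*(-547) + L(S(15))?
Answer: -11380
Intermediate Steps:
L(Y) = 107 (L(Y) = 214*(1/2) = 107)
21*(-547) + L(S(15)) = 21*(-547) + 107 = -11487 + 107 = -11380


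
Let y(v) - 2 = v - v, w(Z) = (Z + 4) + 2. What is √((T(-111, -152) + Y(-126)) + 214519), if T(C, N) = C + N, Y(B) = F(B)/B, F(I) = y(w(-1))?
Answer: √94486889/21 ≈ 462.88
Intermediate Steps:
w(Z) = 6 + Z (w(Z) = (4 + Z) + 2 = 6 + Z)
y(v) = 2 (y(v) = 2 + (v - v) = 2 + 0 = 2)
F(I) = 2
Y(B) = 2/B
√((T(-111, -152) + Y(-126)) + 214519) = √(((-111 - 152) + 2/(-126)) + 214519) = √((-263 + 2*(-1/126)) + 214519) = √((-263 - 1/63) + 214519) = √(-16570/63 + 214519) = √(13498127/63) = √94486889/21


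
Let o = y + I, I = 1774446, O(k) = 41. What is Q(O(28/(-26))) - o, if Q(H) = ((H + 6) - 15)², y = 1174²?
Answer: -3151698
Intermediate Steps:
y = 1378276
Q(H) = (-9 + H)² (Q(H) = ((6 + H) - 15)² = (-9 + H)²)
o = 3152722 (o = 1378276 + 1774446 = 3152722)
Q(O(28/(-26))) - o = (-9 + 41)² - 1*3152722 = 32² - 3152722 = 1024 - 3152722 = -3151698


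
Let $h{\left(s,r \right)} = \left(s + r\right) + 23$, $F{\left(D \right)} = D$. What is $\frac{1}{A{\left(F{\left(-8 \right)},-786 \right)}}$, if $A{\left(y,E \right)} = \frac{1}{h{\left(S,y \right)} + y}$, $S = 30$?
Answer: $37$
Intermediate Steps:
$h{\left(s,r \right)} = 23 + r + s$ ($h{\left(s,r \right)} = \left(r + s\right) + 23 = 23 + r + s$)
$A{\left(y,E \right)} = \frac{1}{53 + 2 y}$ ($A{\left(y,E \right)} = \frac{1}{\left(23 + y + 30\right) + y} = \frac{1}{\left(53 + y\right) + y} = \frac{1}{53 + 2 y}$)
$\frac{1}{A{\left(F{\left(-8 \right)},-786 \right)}} = \frac{1}{\frac{1}{53 + 2 \left(-8\right)}} = \frac{1}{\frac{1}{53 - 16}} = \frac{1}{\frac{1}{37}} = 37$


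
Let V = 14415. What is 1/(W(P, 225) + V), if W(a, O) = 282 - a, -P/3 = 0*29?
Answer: 1/14697 ≈ 6.8041e-5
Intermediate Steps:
P = 0 (P = -0*29 = -3*0 = 0)
1/(W(P, 225) + V) = 1/((282 - 1*0) + 14415) = 1/((282 + 0) + 14415) = 1/(282 + 14415) = 1/14697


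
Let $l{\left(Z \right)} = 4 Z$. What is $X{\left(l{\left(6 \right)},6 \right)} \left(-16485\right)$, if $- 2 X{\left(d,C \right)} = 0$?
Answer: $0$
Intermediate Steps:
$X{\left(d,C \right)} = 0$ ($X{\left(d,C \right)} = \left(- \frac{1}{2}\right) 0 = 0$)
$X{\left(l{\left(6 \right)},6 \right)} \left(-16485\right) = 0 \left(-16485\right) = 0$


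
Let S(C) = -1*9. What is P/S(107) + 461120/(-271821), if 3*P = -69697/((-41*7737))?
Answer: -120253723949/70548743583 ≈ -1.7045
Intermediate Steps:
S(C) = -9
P = 69697/951651 (P = (-69697/((-41*7737)))/3 = (-69697/(-317217))/3 = (-69697*(-1/317217))/3 = (1/3)*(69697/317217) = 69697/951651 ≈ 0.073238)
P/S(107) + 461120/(-271821) = (69697/951651)/(-9) + 461120/(-271821) = (69697/951651)*(-1/9) + 461120*(-1/271821) = -69697/8564859 - 41920/24711 = -120253723949/70548743583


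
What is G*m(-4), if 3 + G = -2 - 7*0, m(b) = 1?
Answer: -5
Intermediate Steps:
G = -5 (G = -3 + (-2 - 7*0) = -3 + (-2 + 0) = -3 - 2 = -5)
G*m(-4) = -5*1 = -5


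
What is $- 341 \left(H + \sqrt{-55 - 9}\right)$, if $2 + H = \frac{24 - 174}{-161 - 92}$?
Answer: $\frac{11036}{23} - 2728 i \approx 479.83 - 2728.0 i$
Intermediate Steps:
$H = - \frac{356}{253}$ ($H = -2 + \frac{24 - 174}{-161 - 92} = -2 - \frac{150}{-253} = -2 - - \frac{150}{253} = -2 + \frac{150}{253} = - \frac{356}{253} \approx -1.4071$)
$- 341 \left(H + \sqrt{-55 - 9}\right) = - 341 \left(- \frac{356}{253} + \sqrt{-55 - 9}\right) = - 341 \left(- \frac{356}{253} + \sqrt{-64}\right) = - 341 \left(- \frac{356}{253} + 8 i\right) = \frac{11036}{23} - 2728 i$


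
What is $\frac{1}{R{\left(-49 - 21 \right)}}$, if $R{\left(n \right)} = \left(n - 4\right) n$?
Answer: $\frac{1}{5180} \approx 0.00019305$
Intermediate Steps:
$R{\left(n \right)} = n \left(-4 + n\right)$ ($R{\left(n \right)} = \left(-4 + n\right) n = n \left(-4 + n\right)$)
$\frac{1}{R{\left(-49 - 21 \right)}} = \frac{1}{\left(-49 - 21\right) \left(-4 - 70\right)} = \frac{1}{\left(-70\right) \left(-4 - 70\right)} = \frac{1}{\left(-70\right) \left(-74\right)} = \frac{1}{5180}$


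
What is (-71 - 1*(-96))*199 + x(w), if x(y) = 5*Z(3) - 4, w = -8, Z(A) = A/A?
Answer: 4976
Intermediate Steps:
Z(A) = 1
x(y) = 1 (x(y) = 5*1 - 4 = 5 - 4 = 1)
(-71 - 1*(-96))*199 + x(w) = (-71 - 1*(-96))*199 + 1 = (-71 + 96)*199 + 1 = 25*199 + 1 = 4975 + 1 = 4976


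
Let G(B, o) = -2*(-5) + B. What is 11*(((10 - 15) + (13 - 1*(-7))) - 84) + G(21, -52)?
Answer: -728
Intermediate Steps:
G(B, o) = 10 + B
11*(((10 - 15) + (13 - 1*(-7))) - 84) + G(21, -52) = 11*(((10 - 15) + (13 - 1*(-7))) - 84) + (10 + 21) = 11*((-5 + (13 + 7)) - 84) + 31 = 11*((-5 + 20) - 84) + 31 = 11*(15 - 84) + 31 = 11*(-69) + 31 = -759 + 31 = -728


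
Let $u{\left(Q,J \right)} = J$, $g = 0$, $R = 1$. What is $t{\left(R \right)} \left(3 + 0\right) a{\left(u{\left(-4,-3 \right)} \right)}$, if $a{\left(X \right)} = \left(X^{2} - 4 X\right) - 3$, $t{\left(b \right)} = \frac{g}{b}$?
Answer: $0$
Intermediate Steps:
$t{\left(b \right)} = 0$ ($t{\left(b \right)} = \frac{0}{b} = 0$)
$a{\left(X \right)} = -3 + X^{2} - 4 X$
$t{\left(R \right)} \left(3 + 0\right) a{\left(u{\left(-4,-3 \right)} \right)} = 0 \left(3 + 0\right) \left(-3 + \left(-3\right)^{2} - -12\right) = 0 \cdot 3 \left(-3 + 9 + 12\right) = 0 \cdot 18 = 0$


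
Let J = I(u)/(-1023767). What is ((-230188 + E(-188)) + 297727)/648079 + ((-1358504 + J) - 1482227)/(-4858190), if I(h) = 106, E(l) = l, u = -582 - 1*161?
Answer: 2219754194218150087/3223321100634576670 ≈ 0.68865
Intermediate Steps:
u = -743 (u = -582 - 161 = -743)
J = -106/1023767 (J = 106/(-1023767) = 106*(-1/1023767) = -106/1023767 ≈ -0.00010354)
((-230188 + E(-188)) + 297727)/648079 + ((-1358504 + J) - 1482227)/(-4858190) = ((-230188 - 188) + 297727)/648079 + ((-1358504 - 106/1023767) - 1482227)/(-4858190) = (-230376 + 297727)*(1/648079) + (-1390791564674/1023767 - 1482227)*(-1/4858190) = 67351*(1/648079) - 2908246653783/1023767*(-1/4858190) = 67351/648079 + 2908246653783/4973654601730 = 2219754194218150087/3223321100634576670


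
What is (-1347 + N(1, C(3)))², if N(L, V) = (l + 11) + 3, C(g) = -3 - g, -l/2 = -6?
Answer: 1745041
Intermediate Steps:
l = 12 (l = -2*(-6) = 12)
N(L, V) = 26 (N(L, V) = (12 + 11) + 3 = 23 + 3 = 26)
(-1347 + N(1, C(3)))² = (-1347 + 26)² = (-1321)² = 1745041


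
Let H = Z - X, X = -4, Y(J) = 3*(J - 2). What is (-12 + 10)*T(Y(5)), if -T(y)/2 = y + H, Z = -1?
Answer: 48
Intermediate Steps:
Y(J) = -6 + 3*J (Y(J) = 3*(-2 + J) = -6 + 3*J)
H = 3 (H = -1 - 1*(-4) = -1 + 4 = 3)
T(y) = -6 - 2*y (T(y) = -2*(y + 3) = -2*(3 + y) = -6 - 2*y)
(-12 + 10)*T(Y(5)) = (-12 + 10)*(-6 - 2*(-6 + 3*5)) = -2*(-6 - 2*(-6 + 15)) = -2*(-6 - 2*9) = -2*(-6 - 18) = -2*(-24) = 48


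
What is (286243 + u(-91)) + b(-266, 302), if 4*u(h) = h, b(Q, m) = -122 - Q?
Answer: 1145457/4 ≈ 2.8636e+5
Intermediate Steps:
u(h) = h/4
(286243 + u(-91)) + b(-266, 302) = (286243 + (¼)*(-91)) + (-122 - 1*(-266)) = (286243 - 91/4) + (-122 + 266) = 1144881/4 + 144 = 1145457/4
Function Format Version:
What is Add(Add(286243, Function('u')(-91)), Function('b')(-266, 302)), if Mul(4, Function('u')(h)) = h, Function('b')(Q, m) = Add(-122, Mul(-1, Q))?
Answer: Rational(1145457, 4) ≈ 2.8636e+5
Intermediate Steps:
Function('u')(h) = Mul(Rational(1, 4), h)
Add(Add(286243, Function('u')(-91)), Function('b')(-266, 302)) = Add(Add(286243, Mul(Rational(1, 4), -91)), Add(-122, Mul(-1, -266))) = Add(Add(286243, Rational(-91, 4)), Add(-122, 266)) = Add(Rational(1144881, 4), 144) = Rational(1145457, 4)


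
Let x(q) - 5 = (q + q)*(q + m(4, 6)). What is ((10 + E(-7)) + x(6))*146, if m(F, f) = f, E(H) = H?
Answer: 22192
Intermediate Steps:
x(q) = 5 + 2*q*(6 + q) (x(q) = 5 + (q + q)*(q + 6) = 5 + (2*q)*(6 + q) = 5 + 2*q*(6 + q))
((10 + E(-7)) + x(6))*146 = ((10 - 7) + (5 + 2*6² + 12*6))*146 = (3 + (5 + 2*36 + 72))*146 = (3 + (5 + 72 + 72))*146 = (3 + 149)*146 = 152*146 = 22192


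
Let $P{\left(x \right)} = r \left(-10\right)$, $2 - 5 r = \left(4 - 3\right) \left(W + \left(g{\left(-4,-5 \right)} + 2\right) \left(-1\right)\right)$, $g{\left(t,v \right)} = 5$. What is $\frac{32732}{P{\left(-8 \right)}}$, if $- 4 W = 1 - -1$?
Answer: $- \frac{32732}{19} \approx -1722.7$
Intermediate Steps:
$W = - \frac{1}{2}$ ($W = - \frac{1 - -1}{4} = - \frac{1 + 1}{4} = \left(- \frac{1}{4}\right) 2 = - \frac{1}{2} \approx -0.5$)
$r = \frac{19}{10}$ ($r = \frac{2}{5} - \frac{\left(4 - 3\right) \left(- \frac{1}{2} + \left(5 + 2\right) \left(-1\right)\right)}{5} = \frac{2}{5} - \frac{1 \left(- \frac{1}{2} + 7 \left(-1\right)\right)}{5} = \frac{2}{5} - \frac{1 \left(- \frac{1}{2} - 7\right)}{5} = \frac{2}{5} - \frac{1 \left(- \frac{15}{2}\right)}{5} = \frac{2}{5} - - \frac{3}{2} = \frac{2}{5} + \frac{3}{2} = \frac{19}{10} \approx 1.9$)
$P{\left(x \right)} = -19$ ($P{\left(x \right)} = \frac{19}{10} \left(-10\right) = -19$)
$\frac{32732}{P{\left(-8 \right)}} = \frac{32732}{-19} = 32732 \left(- \frac{1}{19}\right) = - \frac{32732}{19}$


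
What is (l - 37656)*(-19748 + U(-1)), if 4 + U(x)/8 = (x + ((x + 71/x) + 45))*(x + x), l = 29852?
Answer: 150866928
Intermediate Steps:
U(x) = -32 + 16*x*(45 + 2*x + 71/x) (U(x) = -32 + 8*((x + ((x + 71/x) + 45))*(x + x)) = -32 + 8*((x + (45 + x + 71/x))*(2*x)) = -32 + 8*((45 + 2*x + 71/x)*(2*x)) = -32 + 8*(2*x*(45 + 2*x + 71/x)) = -32 + 16*x*(45 + 2*x + 71/x))
(l - 37656)*(-19748 + U(-1)) = (29852 - 37656)*(-19748 + (1104 + 32*(-1)² + 720*(-1))) = -7804*(-19748 + (1104 + 32*1 - 720)) = -7804*(-19748 + (1104 + 32 - 720)) = -7804*(-19748 + 416) = -7804*(-19332) = 150866928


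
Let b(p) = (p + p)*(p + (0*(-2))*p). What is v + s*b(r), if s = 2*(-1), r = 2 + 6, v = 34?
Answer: -222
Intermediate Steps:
r = 8
s = -2
b(p) = 2*p² (b(p) = (2*p)*(p + 0*p) = (2*p)*(p + 0) = (2*p)*p = 2*p²)
v + s*b(r) = 34 - 4*8² = 34 - 4*64 = 34 - 2*128 = 34 - 256 = -222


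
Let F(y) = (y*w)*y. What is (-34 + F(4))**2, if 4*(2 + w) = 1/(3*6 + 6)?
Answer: 156025/36 ≈ 4334.0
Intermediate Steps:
w = -191/96 (w = -2 + 1/(4*(3*6 + 6)) = -2 + 1/(4*(18 + 6)) = -2 + (1/4)/24 = -2 + (1/4)*(1/24) = -2 + 1/96 = -191/96 ≈ -1.9896)
F(y) = -191*y**2/96 (F(y) = (y*(-191/96))*y = (-191*y/96)*y = -191*y**2/96)
(-34 + F(4))**2 = (-34 - 191/96*4**2)**2 = (-34 - 191/96*16)**2 = (-34 - 191/6)**2 = (-395/6)**2 = 156025/36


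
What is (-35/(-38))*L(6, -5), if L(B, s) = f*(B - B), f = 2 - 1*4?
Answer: 0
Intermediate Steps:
f = -2 (f = 2 - 4 = -2)
L(B, s) = 0 (L(B, s) = -2*(B - B) = -2*0 = 0)
(-35/(-38))*L(6, -5) = -35/(-38)*0 = -35*(-1/38)*0 = (35/38)*0 = 0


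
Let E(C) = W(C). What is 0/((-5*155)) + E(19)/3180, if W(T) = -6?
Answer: -1/530 ≈ -0.0018868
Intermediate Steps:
E(C) = -6
0/((-5*155)) + E(19)/3180 = 0/((-5*155)) - 6/3180 = 0/(-775) - 6*1/3180 = 0*(-1/775) - 1/530 = 0 - 1/530 = -1/530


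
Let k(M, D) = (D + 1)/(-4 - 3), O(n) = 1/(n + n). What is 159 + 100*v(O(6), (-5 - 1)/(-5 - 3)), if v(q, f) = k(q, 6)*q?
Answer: 452/3 ≈ 150.67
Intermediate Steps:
O(n) = 1/(2*n)
k(M, D) = -⅐ - D/7 (k(M, D) = (1 + D)/(-7) = (1 + D)*(-⅐) = -⅐ - D/7)
v(q, f) = -q (v(q, f) = (-⅐ - ⅐*6)*q = (-⅐ - 6/7)*q = -q)
159 + 100*v(O(6), (-5 - 1)/(-5 - 3)) = 159 + 100*(-1/(2*6)) = 159 + 100*(-1*1/12) = 159 + 100*(-1/12) = 159 - 25/3 = 452/3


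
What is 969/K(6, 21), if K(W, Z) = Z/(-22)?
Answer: -7106/7 ≈ -1015.1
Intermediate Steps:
K(W, Z) = -Z/22 (K(W, Z) = Z*(-1/22) = -Z/22)
969/K(6, 21) = 969/((-1/22*21)) = 969/(-21/22) = 969*(-22/21) = -7106/7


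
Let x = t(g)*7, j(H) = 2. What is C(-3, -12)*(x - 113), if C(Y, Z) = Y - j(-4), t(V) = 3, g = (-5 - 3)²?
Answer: 460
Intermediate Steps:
g = 64 (g = (-8)² = 64)
C(Y, Z) = -2 + Y (C(Y, Z) = Y - 1*2 = Y - 2 = -2 + Y)
x = 21 (x = 3*7 = 21)
C(-3, -12)*(x - 113) = (-2 - 3)*(21 - 113) = -5*(-92) = 460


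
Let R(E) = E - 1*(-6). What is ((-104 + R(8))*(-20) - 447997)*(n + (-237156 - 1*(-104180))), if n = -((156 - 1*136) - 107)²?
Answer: 62710757365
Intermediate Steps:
R(E) = 6 + E (R(E) = E + 6 = 6 + E)
n = -7569 (n = -((156 - 136) - 107)² = -(20 - 107)² = -1*(-87)² = -1*7569 = -7569)
((-104 + R(8))*(-20) - 447997)*(n + (-237156 - 1*(-104180))) = ((-104 + (6 + 8))*(-20) - 447997)*(-7569 + (-237156 - 1*(-104180))) = ((-104 + 14)*(-20) - 447997)*(-7569 + (-237156 + 104180)) = (-90*(-20) - 447997)*(-7569 - 132976) = (1800 - 447997)*(-140545) = -446197*(-140545) = 62710757365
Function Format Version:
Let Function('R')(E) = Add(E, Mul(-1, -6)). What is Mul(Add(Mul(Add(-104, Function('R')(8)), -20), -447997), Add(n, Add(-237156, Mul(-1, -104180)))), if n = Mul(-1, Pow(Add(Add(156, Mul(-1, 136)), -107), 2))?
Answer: 62710757365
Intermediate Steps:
Function('R')(E) = Add(6, E) (Function('R')(E) = Add(E, 6) = Add(6, E))
n = -7569 (n = Mul(-1, Pow(Add(Add(156, -136), -107), 2)) = Mul(-1, Pow(Add(20, -107), 2)) = Mul(-1, Pow(-87, 2)) = Mul(-1, 7569) = -7569)
Mul(Add(Mul(Add(-104, Function('R')(8)), -20), -447997), Add(n, Add(-237156, Mul(-1, -104180)))) = Mul(Add(Mul(Add(-104, Add(6, 8)), -20), -447997), Add(-7569, Add(-237156, Mul(-1, -104180)))) = Mul(Add(Mul(Add(-104, 14), -20), -447997), Add(-7569, Add(-237156, 104180))) = Mul(Add(Mul(-90, -20), -447997), Add(-7569, -132976)) = Mul(Add(1800, -447997), -140545) = Mul(-446197, -140545) = 62710757365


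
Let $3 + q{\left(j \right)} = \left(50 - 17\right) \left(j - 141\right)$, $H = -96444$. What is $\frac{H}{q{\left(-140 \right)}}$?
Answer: $\frac{8037}{773} \approx 10.397$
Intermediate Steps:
$q{\left(j \right)} = -4656 + 33 j$ ($q{\left(j \right)} = -3 + \left(50 - 17\right) \left(j - 141\right) = -3 + 33 \left(-141 + j\right) = -3 + \left(-4653 + 33 j\right) = -4656 + 33 j$)
$\frac{H}{q{\left(-140 \right)}} = - \frac{96444}{-4656 + 33 \left(-140\right)} = - \frac{96444}{-4656 - 4620} = - \frac{96444}{-9276} = \left(-96444\right) \left(- \frac{1}{9276}\right) = \frac{8037}{773}$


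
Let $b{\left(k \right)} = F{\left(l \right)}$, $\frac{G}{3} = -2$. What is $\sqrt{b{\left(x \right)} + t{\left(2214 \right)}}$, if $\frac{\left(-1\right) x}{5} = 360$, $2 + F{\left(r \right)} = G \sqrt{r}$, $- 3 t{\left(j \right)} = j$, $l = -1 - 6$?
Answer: $\sqrt{-740 - 6 i \sqrt{7}} \approx 0.2918 - 27.204 i$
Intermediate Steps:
$G = -6$ ($G = 3 \left(-2\right) = -6$)
$l = -7$ ($l = -1 - 6 = -7$)
$t{\left(j \right)} = - \frac{j}{3}$
$F{\left(r \right)} = -2 - 6 \sqrt{r}$
$x = -1800$ ($x = \left(-5\right) 360 = -1800$)
$b{\left(k \right)} = -2 - 6 i \sqrt{7}$ ($b{\left(k \right)} = -2 - 6 \sqrt{-7} = -2 - 6 i \sqrt{7}$)
$\sqrt{b{\left(x \right)} + t{\left(2214 \right)}} = \sqrt{\left(-2 - 6 i \sqrt{7}\right) - 738} = \sqrt{-740 - 6 i \sqrt{7}}$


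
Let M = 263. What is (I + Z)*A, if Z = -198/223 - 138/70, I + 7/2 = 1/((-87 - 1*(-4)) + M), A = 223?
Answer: -1785281/1260 ≈ -1416.9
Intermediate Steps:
I = -629/180 (I = -7/2 + 1/((-87 - 1*(-4)) + 263) = -7/2 + 1/((-87 + 4) + 263) = -7/2 + 1/(-83 + 263) = -7/2 + 1/180 = -629/180 ≈ -3.4944)
Z = -22317/7805 (Z = -198*1/223 - 138*1/70 = -198/223 - 69/35 = -22317/7805 ≈ -2.8593)
(I + Z)*A = (-629/180 - 22317/7805)*223 = -1785281/280980*223 = -1785281/1260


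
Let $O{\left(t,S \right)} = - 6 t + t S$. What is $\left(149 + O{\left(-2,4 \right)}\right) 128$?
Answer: $19584$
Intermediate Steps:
$O{\left(t,S \right)} = - 6 t + S t$
$\left(149 + O{\left(-2,4 \right)}\right) 128 = \left(149 - 2 \left(-6 + 4\right)\right) 128 = \left(149 - -4\right) 128 = \left(149 + 4\right) 128 = 153 \cdot 128 = 19584$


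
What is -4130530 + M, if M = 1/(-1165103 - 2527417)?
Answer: -15252064635601/3692520 ≈ -4.1305e+6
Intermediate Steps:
M = -1/3692520 (M = 1/(-3692520) = -1/3692520 ≈ -2.7082e-7)
-4130530 + M = -4130530 - 1/3692520 = -15252064635601/3692520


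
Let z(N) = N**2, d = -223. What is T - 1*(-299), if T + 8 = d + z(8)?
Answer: 132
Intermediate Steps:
T = -167 (T = -8 + (-223 + 8**2) = -8 + (-223 + 64) = -8 - 159 = -167)
T - 1*(-299) = -167 - 1*(-299) = -167 + 299 = 132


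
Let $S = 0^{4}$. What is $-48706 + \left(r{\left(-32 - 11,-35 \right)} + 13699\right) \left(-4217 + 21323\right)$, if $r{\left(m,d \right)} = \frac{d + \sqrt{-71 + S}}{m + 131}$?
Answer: $\frac{10308301717}{44} + \frac{8553 i \sqrt{71}}{44} \approx 2.3428 \cdot 10^{8} + 1637.9 i$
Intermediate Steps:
$S = 0$
$r{\left(m,d \right)} = \frac{d + i \sqrt{71}}{131 + m}$ ($r{\left(m,d \right)} = \frac{d + \sqrt{-71 + 0}}{m + 131} = \frac{d + \sqrt{-71}}{131 + m} = \frac{d + i \sqrt{71}}{131 + m}$)
$-48706 + \left(r{\left(-32 - 11,-35 \right)} + 13699\right) \left(-4217 + 21323\right) = -48706 + \left(\frac{-35 + i \sqrt{71}}{131 - 43} + 13699\right) \left(-4217 + 21323\right) = -48706 + \left(\frac{-35 + i \sqrt{71}}{131 - 43} + 13699\right) 17106 = -48706 + \left(\frac{-35 + i \sqrt{71}}{88} + 13699\right) 17106 = -48706 + \left(\left(- \frac{35}{88} + \frac{i \sqrt{71}}{88}\right) + 13699\right) 17106 = -48706 + \left(\frac{1205477}{88} + \frac{i \sqrt{71}}{88}\right) 17106 = -48706 + \left(\frac{10310444781}{44} + \frac{8553 i \sqrt{71}}{44}\right) = \frac{10308301717}{44} + \frac{8553 i \sqrt{71}}{44}$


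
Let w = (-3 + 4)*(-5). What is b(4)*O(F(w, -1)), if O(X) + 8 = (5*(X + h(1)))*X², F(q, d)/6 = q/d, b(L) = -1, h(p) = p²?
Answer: -139492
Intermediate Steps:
w = -5 (w = 1*(-5) = -5)
F(q, d) = 6*q/d (F(q, d) = 6*(q/d) = 6*q/d)
O(X) = -8 + X²*(5 + 5*X) (O(X) = -8 + (5*(X + 1²))*X² = -8 + (5*(X + 1))*X² = -8 + (5*(1 + X))*X² = -8 + (5 + 5*X)*X² = -8 + X²*(5 + 5*X))
b(4)*O(F(w, -1)) = -(-8 + 5*(6*(-5)/(-1))² + 5*(6*(-5)/(-1))³) = -(-8 + 5*(6*(-5)*(-1))² + 5*(6*(-5)*(-1))³) = -(-8 + 5*30² + 5*30³) = -(-8 + 5*900 + 5*27000) = -(-8 + 4500 + 135000) = -1*139492 = -139492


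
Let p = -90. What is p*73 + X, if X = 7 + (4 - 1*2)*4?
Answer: -6555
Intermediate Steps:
X = 15 (X = 7 + (4 - 2)*4 = 7 + 2*4 = 7 + 8 = 15)
p*73 + X = -90*73 + 15 = -6570 + 15 = -6555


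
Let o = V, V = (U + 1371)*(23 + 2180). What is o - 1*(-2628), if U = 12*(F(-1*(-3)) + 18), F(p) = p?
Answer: 3578097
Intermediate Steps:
U = 252 (U = 12*(-1*(-3) + 18) = 12*(3 + 18) = 12*21 = 252)
V = 3575469 (V = (252 + 1371)*(23 + 2180) = 1623*2203 = 3575469)
o = 3575469
o - 1*(-2628) = 3575469 - 1*(-2628) = 3575469 + 2628 = 3578097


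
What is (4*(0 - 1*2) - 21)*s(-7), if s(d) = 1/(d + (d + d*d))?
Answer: -29/35 ≈ -0.82857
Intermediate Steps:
s(d) = 1/(d**2 + 2*d) (s(d) = 1/(d + (d + d**2)) = 1/(d**2 + 2*d))
(4*(0 - 1*2) - 21)*s(-7) = (4*(0 - 1*2) - 21)*(1/((-7)*(2 - 7))) = (4*(0 - 2) - 21)*(-1/7/(-5)) = (4*(-2) - 21)*(-1/7*(-1/5)) = (-8 - 21)*(1/35) = -29*1/35 = -29/35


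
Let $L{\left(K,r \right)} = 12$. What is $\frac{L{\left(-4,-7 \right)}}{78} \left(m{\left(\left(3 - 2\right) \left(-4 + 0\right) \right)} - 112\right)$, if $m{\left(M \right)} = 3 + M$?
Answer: $- \frac{226}{13} \approx -17.385$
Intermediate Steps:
$\frac{L{\left(-4,-7 \right)}}{78} \left(m{\left(\left(3 - 2\right) \left(-4 + 0\right) \right)} - 112\right) = \frac{12}{78} \left(\left(3 + \left(3 - 2\right) \left(-4 + 0\right)\right) - 112\right) = 12 \cdot \frac{1}{78} \left(\left(3 + 1 \left(-4\right)\right) - 112\right) = \frac{2 \left(\left(3 - 4\right) - 112\right)}{13} = \frac{2 \left(-1 - 112\right)}{13} = \frac{2}{13} \left(-113\right) = - \frac{226}{13}$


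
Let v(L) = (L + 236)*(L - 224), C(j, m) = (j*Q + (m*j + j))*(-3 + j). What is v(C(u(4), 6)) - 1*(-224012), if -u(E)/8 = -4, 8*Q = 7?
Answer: 53665708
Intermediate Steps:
Q = 7/8 (Q = (⅛)*7 = 7/8 ≈ 0.87500)
u(E) = 32 (u(E) = -8*(-4) = 32)
C(j, m) = (-3 + j)*(15*j/8 + j*m) (C(j, m) = (j*(7/8) + (m*j + j))*(-3 + j) = (7*j/8 + (j*m + j))*(-3 + j) = (7*j/8 + (j + j*m))*(-3 + j) = (15*j/8 + j*m)*(-3 + j) = (-3 + j)*(15*j/8 + j*m))
v(L) = (-224 + L)*(236 + L) (v(L) = (236 + L)*(-224 + L) = (-224 + L)*(236 + L))
v(C(u(4), 6)) - 1*(-224012) = (-52864 + ((⅛)*32*(-45 - 24*6 + 15*32 + 8*32*6))² + 12*((⅛)*32*(-45 - 24*6 + 15*32 + 8*32*6))) - 1*(-224012) = (-52864 + ((⅛)*32*(-45 - 144 + 480 + 1536))² + 12*((⅛)*32*(-45 - 144 + 480 + 1536))) + 224012 = (-52864 + ((⅛)*32*1827)² + 12*((⅛)*32*1827)) + 224012 = (-52864 + 7308² + 12*7308) + 224012 = (-52864 + 53406864 + 87696) + 224012 = 53441696 + 224012 = 53665708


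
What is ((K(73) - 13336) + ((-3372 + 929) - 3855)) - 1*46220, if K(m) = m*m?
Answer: -60525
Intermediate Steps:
K(m) = m**2
((K(73) - 13336) + ((-3372 + 929) - 3855)) - 1*46220 = ((73**2 - 13336) + ((-3372 + 929) - 3855)) - 1*46220 = ((5329 - 13336) + (-2443 - 3855)) - 46220 = (-8007 - 6298) - 46220 = -14305 - 46220 = -60525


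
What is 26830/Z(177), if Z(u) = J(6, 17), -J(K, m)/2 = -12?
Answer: 13415/12 ≈ 1117.9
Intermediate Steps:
J(K, m) = 24 (J(K, m) = -2*(-12) = 24)
Z(u) = 24
26830/Z(177) = 26830/24 = 26830*(1/24) = 13415/12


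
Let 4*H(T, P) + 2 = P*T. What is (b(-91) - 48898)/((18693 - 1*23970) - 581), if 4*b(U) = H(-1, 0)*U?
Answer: 391093/46864 ≈ 8.3453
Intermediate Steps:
H(T, P) = -½ + P*T/4 (H(T, P) = -½ + (P*T)/4 = -½ + P*T/4)
b(U) = -U/8 (b(U) = ((-½ + (¼)*0*(-1))*U)/4 = ((-½ + 0)*U)/4 = (-U/2)/4 = -U/8)
(b(-91) - 48898)/((18693 - 1*23970) - 581) = (-⅛*(-91) - 48898)/((18693 - 1*23970) - 581) = (91/8 - 48898)/((18693 - 23970) - 581) = -391093/(8*(-5277 - 581)) = -391093/8/(-5858) = -391093/8*(-1/5858) = 391093/46864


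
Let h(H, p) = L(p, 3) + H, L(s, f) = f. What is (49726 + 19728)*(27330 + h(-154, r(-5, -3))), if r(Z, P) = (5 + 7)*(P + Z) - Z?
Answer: 1887690266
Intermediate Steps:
r(Z, P) = 11*Z + 12*P (r(Z, P) = 12*(P + Z) - Z = (12*P + 12*Z) - Z = 11*Z + 12*P)
h(H, p) = 3 + H
(49726 + 19728)*(27330 + h(-154, r(-5, -3))) = (49726 + 19728)*(27330 + (3 - 154)) = 69454*(27330 - 151) = 69454*27179 = 1887690266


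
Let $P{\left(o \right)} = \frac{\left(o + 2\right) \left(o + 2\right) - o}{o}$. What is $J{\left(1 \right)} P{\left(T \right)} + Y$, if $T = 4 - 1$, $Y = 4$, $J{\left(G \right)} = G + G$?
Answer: $\frac{56}{3} \approx 18.667$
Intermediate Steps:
$J{\left(G \right)} = 2 G$
$T = 3$ ($T = 4 - 1 = 3$)
$P{\left(o \right)} = \frac{\left(2 + o\right)^{2} - o}{o}$ ($P{\left(o \right)} = \frac{\left(2 + o\right) \left(2 + o\right) - o}{o} = \frac{\left(2 + o\right)^{2} - o}{o}$)
$J{\left(1 \right)} P{\left(T \right)} + Y = 2 \cdot 1 \frac{\left(2 + 3\right)^{2} - 3}{3} + 4 = 2 \frac{5^{2} - 3}{3} + 4 = 2 \frac{25 - 3}{3} + 4 = 2 \cdot \frac{1}{3} \cdot 22 + 4 = 2 \cdot \frac{22}{3} + 4 = \frac{44}{3} + 4 = \frac{56}{3}$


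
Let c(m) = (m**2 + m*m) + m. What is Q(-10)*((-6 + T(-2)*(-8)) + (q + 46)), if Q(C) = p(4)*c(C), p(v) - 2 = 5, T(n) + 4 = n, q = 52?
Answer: 186200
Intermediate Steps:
T(n) = -4 + n
c(m) = m + 2*m**2 (c(m) = (m**2 + m**2) + m = 2*m**2 + m = m + 2*m**2)
p(v) = 7 (p(v) = 2 + 5 = 7)
Q(C) = 7*C*(1 + 2*C) (Q(C) = 7*(C*(1 + 2*C)) = 7*C*(1 + 2*C))
Q(-10)*((-6 + T(-2)*(-8)) + (q + 46)) = (7*(-10)*(1 + 2*(-10)))*((-6 + (-4 - 2)*(-8)) + (52 + 46)) = (7*(-10)*(1 - 20))*((-6 - 6*(-8)) + 98) = (7*(-10)*(-19))*((-6 + 48) + 98) = 1330*(42 + 98) = 1330*140 = 186200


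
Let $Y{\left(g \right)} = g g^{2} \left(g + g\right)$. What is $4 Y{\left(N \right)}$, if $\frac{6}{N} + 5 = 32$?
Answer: $\frac{128}{6561} \approx 0.019509$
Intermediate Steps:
$N = \frac{2}{9}$ ($N = \frac{6}{-5 + 32} = \frac{6}{27} = 6 \cdot \frac{1}{27} = \frac{2}{9} \approx 0.22222$)
$Y{\left(g \right)} = 2 g^{4}$ ($Y{\left(g \right)} = g^{3} \cdot 2 g = 2 g^{4}$)
$4 Y{\left(N \right)} = 4 \cdot 2 \left(\frac{2}{9}\right)^{4} = 4 \cdot 2 \cdot \frac{16}{6561} = 4 \cdot \frac{32}{6561} = \frac{128}{6561}$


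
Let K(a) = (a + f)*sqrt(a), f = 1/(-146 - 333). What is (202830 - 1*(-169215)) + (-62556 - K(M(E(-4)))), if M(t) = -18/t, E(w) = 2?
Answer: 309489 + 12936*I/479 ≈ 3.0949e+5 + 27.006*I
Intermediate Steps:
f = -1/479 (f = 1/(-479) = -1/479 ≈ -0.0020877)
K(a) = sqrt(a)*(-1/479 + a) (K(a) = (a - 1/479)*sqrt(a) = (-1/479 + a)*sqrt(a) = sqrt(a)*(-1/479 + a))
(202830 - 1*(-169215)) + (-62556 - K(M(E(-4)))) = (202830 - 1*(-169215)) + (-62556 - sqrt(-18/2)*(-1/479 - 18/2)) = (202830 + 169215) + (-62556 - sqrt(-18*1/2)*(-1/479 - 18*1/2)) = 372045 + (-62556 - sqrt(-9)*(-1/479 - 9)) = 372045 + (-62556 - 3*I*(-4312)/479) = 372045 + (-62556 - (-12936)*I/479) = 372045 + (-62556 + 12936*I/479) = 309489 + 12936*I/479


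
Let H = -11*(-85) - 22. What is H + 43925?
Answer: 44838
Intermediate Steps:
H = 913 (H = 935 - 22 = 913)
H + 43925 = 913 + 43925 = 44838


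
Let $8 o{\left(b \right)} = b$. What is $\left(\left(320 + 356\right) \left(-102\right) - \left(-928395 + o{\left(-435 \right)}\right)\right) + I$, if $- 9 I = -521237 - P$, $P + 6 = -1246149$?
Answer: $\frac{56084467}{72} \approx 7.7895 \cdot 10^{5}$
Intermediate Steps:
$P = -1246155$ ($P = -6 - 1246149 = -1246155$)
$o{\left(b \right)} = \frac{b}{8}$
$I = - \frac{724918}{9}$ ($I = - \frac{-521237 - -1246155}{9} = - \frac{-521237 + 1246155}{9} = \left(- \frac{1}{9}\right) 724918 = - \frac{724918}{9} \approx -80547.0$)
$\left(\left(320 + 356\right) \left(-102\right) - \left(-928395 + o{\left(-435 \right)}\right)\right) + I = \left(\left(320 + 356\right) \left(-102\right) - \left(-928395 + \frac{1}{8} \left(-435\right)\right)\right) - \frac{724918}{9} = \left(676 \left(-102\right) - \left(-928395 - \frac{435}{8}\right)\right) - \frac{724918}{9} = \left(-68952 - - \frac{7427595}{8}\right) - \frac{724918}{9} = \left(-68952 + \frac{7427595}{8}\right) - \frac{724918}{9} = \frac{6875979}{8} - \frac{724918}{9} = \frac{56084467}{72}$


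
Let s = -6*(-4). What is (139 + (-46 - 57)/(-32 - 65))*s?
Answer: 326064/97 ≈ 3361.5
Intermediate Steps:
s = 24
(139 + (-46 - 57)/(-32 - 65))*s = (139 + (-46 - 57)/(-32 - 65))*24 = (139 - 103/(-97))*24 = (139 - 103*(-1/97))*24 = (139 + 103/97)*24 = (13586/97)*24 = 326064/97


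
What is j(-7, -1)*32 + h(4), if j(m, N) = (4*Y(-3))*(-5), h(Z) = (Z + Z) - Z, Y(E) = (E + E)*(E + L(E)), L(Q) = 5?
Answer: 7684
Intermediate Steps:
Y(E) = 2*E*(5 + E) (Y(E) = (E + E)*(E + 5) = (2*E)*(5 + E) = 2*E*(5 + E))
h(Z) = Z (h(Z) = 2*Z - Z = Z)
j(m, N) = 240 (j(m, N) = (4*(2*(-3)*(5 - 3)))*(-5) = (4*(2*(-3)*2))*(-5) = (4*(-12))*(-5) = -48*(-5) = 240)
j(-7, -1)*32 + h(4) = 240*32 + 4 = 7680 + 4 = 7684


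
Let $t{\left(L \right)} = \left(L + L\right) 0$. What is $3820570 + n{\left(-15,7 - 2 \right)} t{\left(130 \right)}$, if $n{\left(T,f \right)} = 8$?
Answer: $3820570$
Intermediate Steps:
$t{\left(L \right)} = 0$ ($t{\left(L \right)} = 2 L 0 = 0$)
$3820570 + n{\left(-15,7 - 2 \right)} t{\left(130 \right)} = 3820570 + 8 \cdot 0 = 3820570 + 0 = 3820570$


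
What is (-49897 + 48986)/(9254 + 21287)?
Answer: -911/30541 ≈ -0.029829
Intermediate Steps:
(-49897 + 48986)/(9254 + 21287) = -911/30541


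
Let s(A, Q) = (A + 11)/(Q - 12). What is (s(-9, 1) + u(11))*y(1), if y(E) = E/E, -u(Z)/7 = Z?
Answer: -849/11 ≈ -77.182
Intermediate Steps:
s(A, Q) = (11 + A)/(-12 + Q)
u(Z) = -7*Z
y(E) = 1
(s(-9, 1) + u(11))*y(1) = ((11 - 9)/(-12 + 1) - 7*11)*1 = (2/(-11) - 77)*1 = (-1/11*2 - 77)*1 = (-2/11 - 77)*1 = -849/11*1 = -849/11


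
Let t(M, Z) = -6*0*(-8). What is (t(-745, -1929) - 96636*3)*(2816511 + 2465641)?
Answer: -1531338122016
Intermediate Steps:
t(M, Z) = 0 (t(M, Z) = 0*(-8) = 0)
(t(-745, -1929) - 96636*3)*(2816511 + 2465641) = (0 - 96636*3)*(2816511 + 2465641) = (0 - 289908)*5282152 = -289908*5282152 = -1531338122016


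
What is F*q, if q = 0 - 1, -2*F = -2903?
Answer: -2903/2 ≈ -1451.5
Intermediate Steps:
F = 2903/2 (F = -½*(-2903) = 2903/2 ≈ 1451.5)
q = -1
F*q = (2903/2)*(-1) = -2903/2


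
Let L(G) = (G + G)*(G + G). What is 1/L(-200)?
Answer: 1/160000 ≈ 6.2500e-6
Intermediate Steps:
L(G) = 4*G**2 (L(G) = (2*G)*(2*G) = 4*G**2)
1/L(-200) = 1/(4*(-200)**2) = 1/(4*40000) = 1/160000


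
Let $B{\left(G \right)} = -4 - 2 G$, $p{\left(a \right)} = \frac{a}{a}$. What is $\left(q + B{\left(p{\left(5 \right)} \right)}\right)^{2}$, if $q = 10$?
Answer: $16$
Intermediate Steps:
$p{\left(a \right)} = 1$
$\left(q + B{\left(p{\left(5 \right)} \right)}\right)^{2} = \left(10 - 6\right)^{2} = 4^{2} = 16$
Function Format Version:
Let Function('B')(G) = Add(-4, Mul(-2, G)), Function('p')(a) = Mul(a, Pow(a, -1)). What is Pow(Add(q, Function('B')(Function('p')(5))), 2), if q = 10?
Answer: 16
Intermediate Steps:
Function('p')(a) = 1
Pow(Add(q, Function('B')(Function('p')(5))), 2) = Pow(Add(10, Add(-4, Mul(-2, 1))), 2) = Pow(Add(10, Add(-4, -2)), 2) = Pow(Add(10, -6), 2) = Pow(4, 2) = 16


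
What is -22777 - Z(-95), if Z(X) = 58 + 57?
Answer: -22892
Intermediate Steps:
Z(X) = 115
-22777 - Z(-95) = -22777 - 1*115 = -22777 - 115 = -22892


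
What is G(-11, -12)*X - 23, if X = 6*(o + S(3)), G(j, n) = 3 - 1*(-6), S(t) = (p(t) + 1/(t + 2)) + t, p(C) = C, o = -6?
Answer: -61/5 ≈ -12.200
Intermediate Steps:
S(t) = 1/(2 + t) + 2*t (S(t) = (t + 1/(t + 2)) + t = (t + 1/(2 + t)) + t = 1/(2 + t) + 2*t)
G(j, n) = 9 (G(j, n) = 3 + 6 = 9)
X = 6/5 (X = 6*(-6 + (1 + 2*3² + 4*3)/(2 + 3)) = 6*(-6 + (1 + 2*9 + 12)/5) = 6*(-6 + (1 + 18 + 12)/5) = 6*(-6 + (⅕)*31) = 6*(-6 + 31/5) = 6*(⅕) = 6/5 ≈ 1.2000)
G(-11, -12)*X - 23 = 9*(6/5) - 23 = 54/5 - 23 = -61/5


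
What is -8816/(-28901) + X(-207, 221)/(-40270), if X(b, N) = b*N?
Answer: 1677154367/1163843270 ≈ 1.4410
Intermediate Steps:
X(b, N) = N*b
-8816/(-28901) + X(-207, 221)/(-40270) = -8816/(-28901) + (221*(-207))/(-40270) = -8816*(-1/28901) - 45747*(-1/40270) = 8816/28901 + 45747/40270 = 1677154367/1163843270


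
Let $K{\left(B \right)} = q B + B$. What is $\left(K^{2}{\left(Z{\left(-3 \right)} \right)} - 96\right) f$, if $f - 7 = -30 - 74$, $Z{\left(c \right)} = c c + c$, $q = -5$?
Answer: $-46560$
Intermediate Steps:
$Z{\left(c \right)} = c + c^{2}$ ($Z{\left(c \right)} = c^{2} + c = c + c^{2}$)
$K{\left(B \right)} = - 4 B$ ($K{\left(B \right)} = - 5 B + B = - 4 B$)
$f = -97$ ($f = 7 - 104 = -97$)
$\left(K^{2}{\left(Z{\left(-3 \right)} \right)} - 96\right) f = \left(\left(- 4 \left(- 3 \left(1 - 3\right)\right)\right)^{2} - 96\right) \left(-97\right) = \left(\left(- 4 \left(\left(-3\right) \left(-2\right)\right)\right)^{2} - 96\right) \left(-97\right) = \left(\left(\left(-4\right) 6\right)^{2} - 96\right) \left(-97\right) = \left(\left(-24\right)^{2} - 96\right) \left(-97\right) = \left(576 - 96\right) \left(-97\right) = 480 \left(-97\right) = -46560$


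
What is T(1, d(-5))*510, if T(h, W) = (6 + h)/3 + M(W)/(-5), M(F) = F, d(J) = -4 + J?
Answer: 2108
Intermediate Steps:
T(h, W) = 2 - W/5 + h/3 (T(h, W) = (6 + h)/3 + W/(-5) = (6 + h)*(1/3) + W*(-1/5) = (2 + h/3) - W/5 = 2 - W/5 + h/3)
T(1, d(-5))*510 = (2 - (-4 - 5)/5 + (1/3)*1)*510 = (2 - 1/5*(-9) + 1/3)*510 = (2 + 9/5 + 1/3)*510 = (62/15)*510 = 2108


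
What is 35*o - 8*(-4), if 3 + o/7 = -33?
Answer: -8788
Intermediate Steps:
o = -252 (o = -21 + 7*(-33) = -21 - 231 = -252)
35*o - 8*(-4) = 35*(-252) - 8*(-4) = -8820 + 32 = -8788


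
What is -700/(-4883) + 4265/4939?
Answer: 24283295/24117137 ≈ 1.0069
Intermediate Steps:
-700/(-4883) + 4265/4939 = -700*(-1/4883) + 4265*(1/4939) = 700/4883 + 4265/4939 = 24283295/24117137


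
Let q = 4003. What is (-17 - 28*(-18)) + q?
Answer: 4490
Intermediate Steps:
(-17 - 28*(-18)) + q = (-17 - 28*(-18)) + 4003 = (-17 + 504) + 4003 = 487 + 4003 = 4490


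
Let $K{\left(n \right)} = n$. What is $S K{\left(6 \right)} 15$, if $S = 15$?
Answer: $1350$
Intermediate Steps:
$S K{\left(6 \right)} 15 = 15 \cdot 6 \cdot 15 = 90 \cdot 15 = 1350$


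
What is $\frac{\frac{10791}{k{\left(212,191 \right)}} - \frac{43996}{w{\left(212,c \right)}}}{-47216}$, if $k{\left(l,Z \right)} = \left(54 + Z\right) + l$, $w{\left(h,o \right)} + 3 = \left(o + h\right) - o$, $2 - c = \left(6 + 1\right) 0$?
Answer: $\frac{17850853}{4509741808} \approx 0.0039583$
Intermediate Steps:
$c = 2$ ($c = 2 - \left(6 + 1\right) 0 = 2 - 7 \cdot 0 = 2 - 0 = 2 + 0 = 2$)
$w{\left(h,o \right)} = -3 + h$ ($w{\left(h,o \right)} = -3 + \left(\left(o + h\right) - o\right) = -3 + \left(\left(h + o\right) - o\right) = -3 + h$)
$k{\left(l,Z \right)} = 54 + Z + l$
$\frac{\frac{10791}{k{\left(212,191 \right)}} - \frac{43996}{w{\left(212,c \right)}}}{-47216} = \frac{\frac{10791}{54 + 191 + 212} - \frac{43996}{-3 + 212}}{-47216} = \left(\frac{10791}{457} - \frac{43996}{209}\right) \left(- \frac{1}{47216}\right) = \left(- \frac{17850853}{95513}\right) \left(- \frac{1}{47216}\right) = \frac{17850853}{4509741808}$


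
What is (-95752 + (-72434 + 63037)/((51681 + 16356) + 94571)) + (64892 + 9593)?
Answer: -3458193733/162608 ≈ -21267.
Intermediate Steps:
(-95752 + (-72434 + 63037)/((51681 + 16356) + 94571)) + (64892 + 9593) = (-95752 - 9397/(68037 + 94571)) + 74485 = (-95752 - 9397/162608) + 74485 = -15570050613/162608 + 74485 = -3458193733/162608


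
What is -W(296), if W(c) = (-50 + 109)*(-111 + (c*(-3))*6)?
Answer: 320901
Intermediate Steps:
W(c) = -6549 - 1062*c (W(c) = 59*(-111 - 3*c*6) = 59*(-111 - 18*c) = -6549 - 1062*c)
-W(296) = -(-6549 - 1062*296) = -(-6549 - 314352) = -1*(-320901) = 320901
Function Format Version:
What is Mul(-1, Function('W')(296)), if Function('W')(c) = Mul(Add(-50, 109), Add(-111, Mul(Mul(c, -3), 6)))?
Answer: 320901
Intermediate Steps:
Function('W')(c) = Add(-6549, Mul(-1062, c)) (Function('W')(c) = Mul(59, Add(-111, Mul(Mul(-3, c), 6))) = Mul(59, Add(-111, Mul(-18, c))) = Add(-6549, Mul(-1062, c)))
Mul(-1, Function('W')(296)) = Mul(-1, Add(-6549, Mul(-1062, 296))) = Mul(-1, Add(-6549, -314352)) = Mul(-1, -320901) = 320901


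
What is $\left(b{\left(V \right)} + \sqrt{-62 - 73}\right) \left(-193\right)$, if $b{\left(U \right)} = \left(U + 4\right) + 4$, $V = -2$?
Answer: $-1158 - 579 i \sqrt{15} \approx -1158.0 - 2242.5 i$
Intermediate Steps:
$b{\left(U \right)} = 8 + U$ ($b{\left(U \right)} = \left(4 + U\right) + 4 = 8 + U$)
$\left(b{\left(V \right)} + \sqrt{-62 - 73}\right) \left(-193\right) = \left(\left(8 - 2\right) + \sqrt{-62 - 73}\right) \left(-193\right) = \left(6 + \sqrt{-135}\right) \left(-193\right) = \left(6 + 3 i \sqrt{15}\right) \left(-193\right) = -1158 - 579 i \sqrt{15}$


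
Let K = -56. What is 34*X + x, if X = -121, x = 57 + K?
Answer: -4113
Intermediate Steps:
x = 1 (x = 57 - 56 = 1)
34*X + x = 34*(-121) + 1 = -4114 + 1 = -4113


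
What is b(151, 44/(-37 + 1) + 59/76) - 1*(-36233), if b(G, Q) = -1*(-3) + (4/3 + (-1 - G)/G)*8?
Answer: 16416092/453 ≈ 36239.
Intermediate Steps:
b(G, Q) = 41/3 + 8*(-1 - G)/G (b(G, Q) = 3 + (4*(⅓) + (-1 - G)/G)*8 = 3 + (4/3 + (-1 - G)/G)*8 = 3 + (32/3 + 8*(-1 - G)/G) = 41/3 + 8*(-1 - G)/G)
b(151, 44/(-37 + 1) + 59/76) - 1*(-36233) = (17/3 - 8/151) - 1*(-36233) = (17/3 - 8*1/151) + 36233 = (17/3 - 8/151) + 36233 = 2543/453 + 36233 = 16416092/453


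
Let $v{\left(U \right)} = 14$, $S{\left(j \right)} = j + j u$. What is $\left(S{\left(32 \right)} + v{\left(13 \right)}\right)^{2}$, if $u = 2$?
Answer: $12100$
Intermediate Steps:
$S{\left(j \right)} = 3 j$ ($S{\left(j \right)} = j + j 2 = j + 2 j = 3 j$)
$\left(S{\left(32 \right)} + v{\left(13 \right)}\right)^{2} = \left(3 \cdot 32 + 14\right)^{2} = \left(96 + 14\right)^{2} = 110^{2} = 12100$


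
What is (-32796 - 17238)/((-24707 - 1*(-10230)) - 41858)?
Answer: 50034/56335 ≈ 0.88815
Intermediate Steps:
(-32796 - 17238)/((-24707 - 1*(-10230)) - 41858) = -50034/((-24707 + 10230) - 41858) = -50034/(-14477 - 41858) = -50034/(-56335) = -50034*(-1/56335) = 50034/56335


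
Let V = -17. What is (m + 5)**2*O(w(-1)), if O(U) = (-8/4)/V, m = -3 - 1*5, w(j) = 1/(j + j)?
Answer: 18/17 ≈ 1.0588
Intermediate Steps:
w(j) = 1/(2*j)
m = -8 (m = -3 - 5 = -8)
O(U) = 2/17 (O(U) = -8/4/(-17) = -8*1/4*(-1/17) = -2*(-1/17) = 2/17)
(m + 5)**2*O(w(-1)) = (-8 + 5)**2*(2/17) = (-3)**2*(2/17) = 9*(2/17) = 18/17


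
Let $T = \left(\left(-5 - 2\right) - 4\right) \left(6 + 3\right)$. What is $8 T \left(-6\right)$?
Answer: $4752$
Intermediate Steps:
$T = -99$ ($T = \left(-7 - 4\right) 9 = \left(-11\right) 9 = -99$)
$8 T \left(-6\right) = 8 \left(-99\right) \left(-6\right) = \left(-792\right) \left(-6\right) = 4752$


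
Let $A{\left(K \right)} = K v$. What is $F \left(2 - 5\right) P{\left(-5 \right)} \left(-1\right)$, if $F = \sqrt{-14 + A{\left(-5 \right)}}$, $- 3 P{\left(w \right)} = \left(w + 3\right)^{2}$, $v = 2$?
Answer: $- 8 i \sqrt{6} \approx - 19.596 i$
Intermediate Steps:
$P{\left(w \right)} = - \frac{\left(3 + w\right)^{2}}{3}$ ($P{\left(w \right)} = - \frac{\left(w + 3\right)^{2}}{3} = - \frac{\left(3 + w\right)^{2}}{3}$)
$A{\left(K \right)} = 2 K$ ($A{\left(K \right)} = K 2 = 2 K$)
$F = 2 i \sqrt{6}$ ($F = \sqrt{-14 + 2 \left(-5\right)} = \sqrt{-14 - 10} = \sqrt{-24} = 2 i \sqrt{6} \approx 4.899 i$)
$F \left(2 - 5\right) P{\left(-5 \right)} \left(-1\right) = 2 i \sqrt{6} \left(2 - 5\right) - \frac{\left(3 - 5\right)^{2}}{3} \left(-1\right) = 2 i \sqrt{6} \left(2 - 5\right) - \frac{\left(-2\right)^{2}}{3} \left(-1\right) = 2 i \sqrt{6} \left(- 3 \left(- \frac{1}{3}\right) 4 \left(-1\right)\right) = 2 i \sqrt{6} \left(- 3 \left(\left(- \frac{4}{3}\right) \left(-1\right)\right)\right) = 2 i \sqrt{6} \left(\left(-3\right) \frac{4}{3}\right) = 2 i \sqrt{6} \left(-4\right) = - 8 i \sqrt{6}$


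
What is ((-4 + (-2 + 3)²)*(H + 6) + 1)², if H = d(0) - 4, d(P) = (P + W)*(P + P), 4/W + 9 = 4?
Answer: 25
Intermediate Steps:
W = -⅘ (W = 4/(-9 + 4) = 4/(-5) = 4*(-⅕) = -⅘ ≈ -0.80000)
d(P) = 2*P*(-⅘ + P) (d(P) = (P - ⅘)*(P + P) = (-⅘ + P)*(2*P) = 2*P*(-⅘ + P))
H = -4 (H = (⅖)*0*(-4 + 5*0) - 4 = (⅖)*0*(-4 + 0) - 4 = (⅖)*0*(-4) - 4 = 0 - 4 = -4)
((-4 + (-2 + 3)²)*(H + 6) + 1)² = ((-4 + (-2 + 3)²)*(-4 + 6) + 1)² = ((-4 + 1²)*2 + 1)² = ((-4 + 1)*2 + 1)² = (-3*2 + 1)² = (-6 + 1)² = (-5)² = 25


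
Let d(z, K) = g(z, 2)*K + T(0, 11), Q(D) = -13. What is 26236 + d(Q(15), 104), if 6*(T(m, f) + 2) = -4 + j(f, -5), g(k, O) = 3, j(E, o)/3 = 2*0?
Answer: 79636/3 ≈ 26545.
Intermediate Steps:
j(E, o) = 0 (j(E, o) = 3*(2*0) = 3*0 = 0)
T(m, f) = -8/3 (T(m, f) = -2 + (-4 + 0)/6 = -2 + (⅙)*(-4) = -2 - ⅔ = -8/3)
d(z, K) = -8/3 + 3*K (d(z, K) = 3*K - 8/3 = -8/3 + 3*K)
26236 + d(Q(15), 104) = 26236 + (-8/3 + 3*104) = 26236 + (-8/3 + 312) = 26236 + 928/3 = 79636/3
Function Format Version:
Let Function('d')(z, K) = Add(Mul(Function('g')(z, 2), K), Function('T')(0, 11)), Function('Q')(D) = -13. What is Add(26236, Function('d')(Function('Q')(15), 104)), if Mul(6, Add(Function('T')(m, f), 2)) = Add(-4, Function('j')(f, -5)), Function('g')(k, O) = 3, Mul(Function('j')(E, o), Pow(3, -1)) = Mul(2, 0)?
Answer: Rational(79636, 3) ≈ 26545.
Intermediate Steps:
Function('j')(E, o) = 0 (Function('j')(E, o) = Mul(3, Mul(2, 0)) = Mul(3, 0) = 0)
Function('T')(m, f) = Rational(-8, 3) (Function('T')(m, f) = Add(-2, Mul(Rational(1, 6), Add(-4, 0))) = Add(-2, Mul(Rational(1, 6), -4)) = Add(-2, Rational(-2, 3)) = Rational(-8, 3))
Function('d')(z, K) = Add(Rational(-8, 3), Mul(3, K)) (Function('d')(z, K) = Add(Mul(3, K), Rational(-8, 3)) = Add(Rational(-8, 3), Mul(3, K)))
Add(26236, Function('d')(Function('Q')(15), 104)) = Add(26236, Add(Rational(-8, 3), Mul(3, 104))) = Add(26236, Add(Rational(-8, 3), 312)) = Add(26236, Rational(928, 3)) = Rational(79636, 3)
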